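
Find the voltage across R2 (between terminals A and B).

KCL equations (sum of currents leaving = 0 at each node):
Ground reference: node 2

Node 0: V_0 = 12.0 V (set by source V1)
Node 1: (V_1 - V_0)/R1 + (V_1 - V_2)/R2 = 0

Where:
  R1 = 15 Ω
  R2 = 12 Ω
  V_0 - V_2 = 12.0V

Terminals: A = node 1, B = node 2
R1 and R2 are in series across V1 (node 0 → node 1 → node 2), and the output A–B is taken across R2, so this is a voltage divider.
Series current: I = V1/(R1 + R2) = 12/(15 + 12) = 12/27 = 0.4444 A
V_R2 = I × R2 = V1 × R2/(R1 + R2) = 12 × 12/27 = 5.333 V

Final answer: 5.333 V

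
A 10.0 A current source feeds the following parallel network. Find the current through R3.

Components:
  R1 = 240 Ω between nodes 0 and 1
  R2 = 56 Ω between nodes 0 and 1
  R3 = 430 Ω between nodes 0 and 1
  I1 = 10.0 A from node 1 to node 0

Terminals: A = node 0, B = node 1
All resistors sit directly between nodes 0 and 1, so they are in parallel and share one voltage V; the full source current 10 A splits among them.
1/R_par = 1/240 + 1/56 + 1/430 = 0.02435 S  =>  R_par = 41.07 Ω
V = I × R_par = 10 × 41.07 = 410.7 V
I_R3 = V/R3 = 410.7/430 = 0.9551 A

Final answer: 0.9551 A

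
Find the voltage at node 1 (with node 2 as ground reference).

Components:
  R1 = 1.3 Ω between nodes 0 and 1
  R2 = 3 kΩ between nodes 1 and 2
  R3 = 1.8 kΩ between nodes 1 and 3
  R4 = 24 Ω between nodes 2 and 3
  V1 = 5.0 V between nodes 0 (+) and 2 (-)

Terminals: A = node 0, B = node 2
Nodal analysis, taking node 2 as the 0 V reference.
Source V1 fixes V_0 = 5 V.
KCL at each unknown node (sum of currents leaving = 0; resistances in Ω):
  Node 1: (V_1 - 5)/1.3 + (V_1 - 0)/3000 + (V_1 - V_3)/1800 = 0
  Node 3: (V_3 - V_1)/1800 + (V_3 - 0)/24 = 0
Collecting terms (coefficients in siemens):
  0.7701·V_1 - 0.0005556·V_3 = 3.846
  0.04222·V_3 - 0.0005556·V_1 = 0
Determinant D = (0.7701)(0.04222) - (-0.0005556)(-0.0005556) = 0.03252
V_1 = [(3.846)(0.04222) - (-0.0005556)(0)]/D = 4.994 V
V_3 = [(0.7701)(0) - (3.846)(-0.0005556)]/D = 0.06571 V
The requested potential is V_1 = 4.994 V.

Final answer: V_1 = 4.994 V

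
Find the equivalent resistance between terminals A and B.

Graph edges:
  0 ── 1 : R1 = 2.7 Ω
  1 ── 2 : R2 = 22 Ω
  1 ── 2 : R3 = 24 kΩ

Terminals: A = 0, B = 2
Reduce the network between node 0 (A) and node 2 (B) by series/parallel combination:
  Rp1 = R2 ‖ R3 (parallel, both between nodes 1 and 2) = 1/(1/22 + 1/24000) = 21.98 Ω
  Rs1 = R1 + Rp1 (series, joined only at node 1) = 2.7 + 21.98 = 24.68 Ω
R_eq = 24.68 Ω

Final answer: 24.68 Ω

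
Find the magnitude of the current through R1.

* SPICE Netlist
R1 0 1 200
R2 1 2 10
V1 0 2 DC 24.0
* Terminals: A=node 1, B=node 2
Nodal analysis, taking node 2 as the 0 V reference.
Source V1 fixes V_0 = 24 V.
KCL at each unknown node (sum of currents leaving = 0; resistances in Ω):
  Node 1: (V_1 - 24)/200 + (V_1 - 0)/10 = 0
Collecting terms: 0.105 × V_1 = 0.12  =>  V_1 = 1.143 V
I_R1 = (V_0 - V_1)/R1 = (24 - 1.143)/200 = 0.1143 A
|I_R1| = 0.1143 A

Final answer: |I_R1| = 0.1143 A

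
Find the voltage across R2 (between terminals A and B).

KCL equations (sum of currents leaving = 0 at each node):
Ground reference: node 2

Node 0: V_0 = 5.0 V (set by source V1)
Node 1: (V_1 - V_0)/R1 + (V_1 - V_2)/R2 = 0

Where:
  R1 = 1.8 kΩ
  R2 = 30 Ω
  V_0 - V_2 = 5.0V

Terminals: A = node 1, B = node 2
R1 and R2 are in series across V1 (node 0 → node 1 → node 2), and the output A–B is taken across R2, so this is a voltage divider.
Series current: I = V1/(R1 + R2) = 5/(1800 + 30) = 5/1830 = 0.002732 A
V_R2 = I × R2 = V1 × R2/(R1 + R2) = 5 × 30/1830 = 0.08197 V

Final answer: 0.08197 V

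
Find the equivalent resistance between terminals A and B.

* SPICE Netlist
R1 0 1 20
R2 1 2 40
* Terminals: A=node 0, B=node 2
Reduce the network between node 0 (A) and node 2 (B) by series/parallel combination:
  Rs1 = R1 + R2 (series, joined only at node 1) = 20 + 40 = 60 Ω
R_eq = 60 Ω

Final answer: 60 Ω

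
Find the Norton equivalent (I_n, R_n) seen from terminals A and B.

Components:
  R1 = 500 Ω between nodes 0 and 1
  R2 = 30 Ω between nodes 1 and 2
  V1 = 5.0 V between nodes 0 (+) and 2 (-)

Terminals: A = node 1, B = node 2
Find the Thévenin equivalent first; then I_n = V_th/R_th and R_n = R_th.
Step 1 — V_th is the open-circuit voltage V_A - V_B (nothing connected across the terminals).
Nodal analysis, taking node 2 as the 0 V reference.
Source V1 fixes V_0 = 5 V.
KCL at each unknown node (sum of currents leaving = 0; resistances in Ω):
  Node 1: (V_1 - 5)/500 + (V_1 - 0)/30 = 0
Collecting terms: 0.03533 × V_1 = 0.01  =>  V_1 = 0.283 V
V_th = V_1 - V_2 = 0.283 - 0 = 0.283 V
Step 2 — R_th: zero the source — replace V1 by a short circuit (node 2 merges into node 0) — and find the resistance seen between A (node 1) and B (node 0).
Reduce the network between node 1 (A) and node 0 (B) by series/parallel combination:
  Rp1 = R1 ‖ R2 (parallel, both between nodes 0 and 1) = 1/(1/500 + 1/30) = 28.3 Ω
R_th = 28.3 Ω
I_n = V_th/R_th = 0.283/28.3 = 0.01 A, and R_n = R_th = 28.3 Ω

Final answer: I_n = 0.01 A, R_n = 28.3 Ω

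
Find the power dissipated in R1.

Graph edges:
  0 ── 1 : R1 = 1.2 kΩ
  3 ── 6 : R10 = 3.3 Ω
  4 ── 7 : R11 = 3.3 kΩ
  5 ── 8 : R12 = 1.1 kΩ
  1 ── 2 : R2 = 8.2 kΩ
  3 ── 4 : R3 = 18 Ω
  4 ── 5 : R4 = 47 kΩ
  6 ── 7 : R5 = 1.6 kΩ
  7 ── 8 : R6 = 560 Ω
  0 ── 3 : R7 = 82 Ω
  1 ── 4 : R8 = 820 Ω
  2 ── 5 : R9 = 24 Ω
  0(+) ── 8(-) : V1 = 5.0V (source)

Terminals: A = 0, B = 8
Nodal analysis, taking node 8 as the 0 V reference.
Source V1 fixes V_0 = 5 V.
KCL at each unknown node (sum of currents leaving = 0; resistances in Ω):
  Node 1: (V_1 - 5)/1200 + (V_1 - V_2)/8200 + (V_1 - V_4)/820 = 0
  Node 2: (V_2 - V_1)/8200 + (V_2 - V_5)/24 = 0
  Node 3: (V_3 - V_4)/18 + (V_3 - 5)/82 + (V_3 - V_6)/3.3 = 0
  Node 4: (V_4 - V_3)/18 + (V_4 - V_5)/47000 + (V_4 - V_1)/820 + (V_4 - V_7)/3300 = 0
  Node 5: (V_5 - V_4)/47000 + (V_5 - V_2)/24 + (V_5 - 0)/1100 = 0
  Node 6: (V_6 - V_7)/1600 + (V_6 - V_3)/3.3 = 0
  Node 7: (V_7 - V_6)/1600 + (V_7 - 0)/560 + (V_7 - V_4)/3300 = 0
Collecting terms (coefficients in siemens):
  0.002175·V_1 - 0.000122·V_2 - 0.00122·V_4 = 0.004167
  0.04179·V_2 - 0.000122·V_1 - 0.04167·V_5 = 0
  0.3708·V_3 - 0.05556·V_4 - 0.303·V_6 = 0.06098
  0.0571·V_4 - 0.00122·V_1 - 0.05556·V_3 - 0.00002128·V_5 - 0.000303·V_7 = 0
  0.0426·V_5 - 0.04167·V_2 - 0.00002128·V_4 = 0
  0.3037·V_6 - 0.303·V_3 - 0.000625·V_7 = 0
  0.002714·V_7 - 0.000303·V_4 - 0.000625·V_6 = 0
Solving these 7 simultaneous equations (Gaussian elimination) gives:
  V_1 = 4.6 V, V_2 = 0.6388 V, V_3 = 4.744 V, V_4 = 4.722 V
  V_5 = 0.6272 V, V_6 = 4.737 V, V_7 = 1.618 V
I_R1 = (V_0 - V_1)/R1 = (5 - 4.6)/1200 = 0.0003335 A
P_R1 = I_R1² × R1 = (0.0003335)² × 1200 = 0.0001335 W

Final answer: 0.0001335 W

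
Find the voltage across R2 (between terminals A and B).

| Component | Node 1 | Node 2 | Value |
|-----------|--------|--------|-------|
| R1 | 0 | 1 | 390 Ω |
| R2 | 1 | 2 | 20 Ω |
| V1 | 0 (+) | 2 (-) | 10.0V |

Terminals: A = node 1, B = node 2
R1 and R2 are in series across V1 (node 0 → node 1 → node 2), and the output A–B is taken across R2, so this is a voltage divider.
Series current: I = V1/(R1 + R2) = 10/(390 + 20) = 10/410 = 0.02439 A
V_R2 = I × R2 = V1 × R2/(R1 + R2) = 10 × 20/410 = 0.4878 V

Final answer: 0.4878 V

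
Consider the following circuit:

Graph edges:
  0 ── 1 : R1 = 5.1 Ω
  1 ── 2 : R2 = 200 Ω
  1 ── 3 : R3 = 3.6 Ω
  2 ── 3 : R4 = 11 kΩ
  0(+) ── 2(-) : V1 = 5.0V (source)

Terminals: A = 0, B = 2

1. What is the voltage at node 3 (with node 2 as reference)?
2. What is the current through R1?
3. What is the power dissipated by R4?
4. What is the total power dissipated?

Nodal analysis, taking node 2 as the 0 V reference.
Source V1 fixes V_0 = 5 V.
KCL at each unknown node (sum of currents leaving = 0; resistances in Ω):
  Node 1: (V_1 - 5)/5.1 + (V_1 - 0)/200 + (V_1 - V_3)/3.6 = 0
  Node 3: (V_3 - V_1)/3.6 + (V_3 - 0)/11000 = 0
Collecting terms (coefficients in siemens):
  0.4789·V_1 - 0.2778·V_3 = 0.9804
  0.2779·V_3 - 0.2778·V_1 = 0
Determinant D = (0.4789)(0.2779) - (-0.2778)(-0.2778) = 0.0559
V_1 = [(0.9804)(0.2779) - (-0.2778)(0)]/D = 4.873 V
V_3 = [(0.4789)(0) - (0.9804)(-0.2778)]/D = 4.872 V
Part 1:
  Read off the nodal solution: V_3 = 4.872 V
Part 2:
  I_R1 = (V_0 - V_1)/R1 = (5 - 4.873)/5.1 = 0.02481 A
  Magnitude: I_R1 = 0.02481 A
Part 3:
  I_R4 = (V_2 - V_3)/R4 = (0 - 4.872)/11000 = -0.0004429 A
  P_R4 = I_R4² × R4 = (-0.0004429)² × 11000 = 0.002158 W
Part 4:
  Power in each resistor, P = (ΔV)²/R:
    P_R1 = (5 - 4.873)²/5.1 = 0.003139 W
    P_R2 = (4.873 - 0)²/200 = 0.1188 W
    P_R3 = (4.873 - 4.872)²/3.6 = 0.0000007062 W
    P_R4 = (0 - 4.872)²/11000 = 0.002158 W
  P_total = P_R1 + P_R2 + P_R3 + P_R4 = 0.1241 W

Final answers:
1. V_3 = 4.872 V
2. I_R1 = 0.02481 A
3. P_R4 = 0.002158 W
4. P_total = 0.1241 W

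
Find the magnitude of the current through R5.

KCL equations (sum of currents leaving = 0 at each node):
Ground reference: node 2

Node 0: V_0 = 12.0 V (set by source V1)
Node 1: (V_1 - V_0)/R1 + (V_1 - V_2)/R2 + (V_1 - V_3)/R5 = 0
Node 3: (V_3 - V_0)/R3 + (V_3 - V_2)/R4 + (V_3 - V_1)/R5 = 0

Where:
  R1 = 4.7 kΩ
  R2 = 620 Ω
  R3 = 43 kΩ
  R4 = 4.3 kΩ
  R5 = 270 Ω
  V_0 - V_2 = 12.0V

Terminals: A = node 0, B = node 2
Nodal analysis, taking node 2 as the 0 V reference.
Source V1 fixes V_0 = 12 V.
KCL at each unknown node (sum of currents leaving = 0; resistances in Ω):
  Node 1: (V_1 - 12)/4700 + (V_1 - 0)/620 + (V_1 - V_3)/270 = 0
  Node 3: (V_3 - 12)/43000 + (V_3 - 0)/4300 + (V_3 - V_1)/270 = 0
Collecting terms (coefficients in siemens):
  0.005529·V_1 - 0.003704·V_3 = 0.002553
  0.00396·V_3 - 0.003704·V_1 = 0.0002791
Determinant D = (0.005529)(0.00396) - (-0.003704)(-0.003704) = 0.000008176
V_1 = [(0.002553)(0.00396) - (-0.003704)(0.0002791)]/D = 1.363 V
V_3 = [(0.005529)(0.0002791) - (0.002553)(-0.003704)]/D = 1.345 V
I_R5 = (V_1 - V_3)/R5 = (1.363 - 1.345)/270 = 0.00006507 A
|I_R5| = 0.00006507 A

Final answer: |I_R5| = 6.507e-05 A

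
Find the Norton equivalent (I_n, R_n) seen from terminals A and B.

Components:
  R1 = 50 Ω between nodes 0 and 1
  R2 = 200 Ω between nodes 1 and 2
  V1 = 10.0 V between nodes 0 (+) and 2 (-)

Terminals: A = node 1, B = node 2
Find the Thévenin equivalent first; then I_n = V_th/R_th and R_n = R_th.
Step 1 — V_th is the open-circuit voltage V_A - V_B (nothing connected across the terminals).
Nodal analysis, taking node 2 as the 0 V reference.
Source V1 fixes V_0 = 10 V.
KCL at each unknown node (sum of currents leaving = 0; resistances in Ω):
  Node 1: (V_1 - 10)/50 + (V_1 - 0)/200 = 0
Collecting terms: 0.025 × V_1 = 0.2  =>  V_1 = 8 V
V_th = V_1 - V_2 = 8 - 0 = 8 V
Step 2 — R_th: zero the source — replace V1 by a short circuit (node 2 merges into node 0) — and find the resistance seen between A (node 1) and B (node 0).
Reduce the network between node 1 (A) and node 0 (B) by series/parallel combination:
  Rp1 = R1 ‖ R2 (parallel, both between nodes 0 and 1) = 1/(1/50 + 1/200) = 40 Ω
R_th = 40 Ω
I_n = V_th/R_th = 8/40 = 0.2 A, and R_n = R_th = 40 Ω

Final answer: I_n = 0.2 A, R_n = 40 Ω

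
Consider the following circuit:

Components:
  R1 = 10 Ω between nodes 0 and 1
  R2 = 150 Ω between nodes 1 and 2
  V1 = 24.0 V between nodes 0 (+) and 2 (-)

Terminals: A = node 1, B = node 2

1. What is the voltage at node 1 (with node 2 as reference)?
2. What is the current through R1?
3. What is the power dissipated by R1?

Nodal analysis, taking node 2 as the 0 V reference.
Source V1 fixes V_0 = 24 V.
KCL at each unknown node (sum of currents leaving = 0; resistances in Ω):
  Node 1: (V_1 - 24)/10 + (V_1 - 0)/150 = 0
Collecting terms: 0.1067 × V_1 = 2.4  =>  V_1 = 22.5 V
Part 1:
  Read off the nodal solution: V_1 = 22.5 V
Part 2:
  I_R1 = (V_0 - V_1)/R1 = (24 - 22.5)/10 = 0.15 A
  Magnitude: I_R1 = 0.15 A
Part 3:
  I_R1 = (V_0 - V_1)/R1 = (24 - 22.5)/10 = 0.15 A
  P_R1 = I_R1² × R1 = (0.15)² × 10 = 0.225 W

Final answers:
1. V_1 = 22.5 V
2. I_R1 = 0.15 A
3. P_R1 = 0.225 W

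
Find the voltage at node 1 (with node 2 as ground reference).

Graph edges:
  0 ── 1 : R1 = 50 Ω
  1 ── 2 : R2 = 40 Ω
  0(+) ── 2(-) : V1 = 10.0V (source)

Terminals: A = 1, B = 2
Nodal analysis, taking node 2 as the 0 V reference.
Source V1 fixes V_0 = 10 V.
KCL at each unknown node (sum of currents leaving = 0; resistances in Ω):
  Node 1: (V_1 - 10)/50 + (V_1 - 0)/40 = 0
Collecting terms: 0.045 × V_1 = 0.2  =>  V_1 = 4.444 V
The requested potential is V_1 = 4.444 V.

Final answer: V_1 = 4.444 V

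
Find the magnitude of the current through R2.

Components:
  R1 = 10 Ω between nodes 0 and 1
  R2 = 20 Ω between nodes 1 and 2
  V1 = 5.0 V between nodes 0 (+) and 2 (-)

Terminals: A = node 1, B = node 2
Nodal analysis, taking node 2 as the 0 V reference.
Source V1 fixes V_0 = 5 V.
KCL at each unknown node (sum of currents leaving = 0; resistances in Ω):
  Node 1: (V_1 - 5)/10 + (V_1 - 0)/20 = 0
Collecting terms: 0.15 × V_1 = 0.5  =>  V_1 = 3.333 V
I_R2 = (V_1 - V_2)/R2 = (3.333 - 0)/20 = 0.1667 A
|I_R2| = 0.1667 A

Final answer: |I_R2| = 0.1667 A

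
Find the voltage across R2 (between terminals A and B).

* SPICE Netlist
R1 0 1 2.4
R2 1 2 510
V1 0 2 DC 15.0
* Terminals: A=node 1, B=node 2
R1 and R2 are in series across V1 (node 0 → node 1 → node 2), and the output A–B is taken across R2, so this is a voltage divider.
Series current: I = V1/(R1 + R2) = 15/(2.4 + 510) = 15/512.4 = 0.02927 A
V_R2 = I × R2 = V1 × R2/(R1 + R2) = 15 × 510/512.4 = 14.93 V

Final answer: 14.93 V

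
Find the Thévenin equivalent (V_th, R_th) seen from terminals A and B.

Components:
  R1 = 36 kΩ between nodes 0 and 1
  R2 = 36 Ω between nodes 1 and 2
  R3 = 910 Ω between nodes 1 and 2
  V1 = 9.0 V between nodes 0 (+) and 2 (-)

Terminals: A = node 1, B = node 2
Step 1 — V_th is the open-circuit voltage V_A - V_B (nothing connected across the terminals).
Nodal analysis, taking node 2 as the 0 V reference.
Source V1 fixes V_0 = 9 V.
KCL at each unknown node (sum of currents leaving = 0; resistances in Ω):
  Node 1: (V_1 - 9)/36000 + (V_1 - 0)/36 + (V_1 - 0)/910 = 0
Collecting terms: 0.0289 × V_1 = 0.00025  =>  V_1 = 0.008649 V
V_th = V_1 - V_2 = 0.008649 - 0 = 0.008649 V
Step 2 — R_th: zero the source — replace V1 by a short circuit (node 2 merges into node 0) — and find the resistance seen between A (node 1) and B (node 0).
Reduce the network between node 1 (A) and node 0 (B) by series/parallel combination:
  Rp1 = R1 ‖ R2 ‖ R3 (parallel, all between nodes 0 and 1) = 1/(1/36000 + 1/36 + 1/910) = 34.6 Ω
R_th = 34.6 Ω

Final answer: V_th = 0.008649 V, R_th = 34.6 Ω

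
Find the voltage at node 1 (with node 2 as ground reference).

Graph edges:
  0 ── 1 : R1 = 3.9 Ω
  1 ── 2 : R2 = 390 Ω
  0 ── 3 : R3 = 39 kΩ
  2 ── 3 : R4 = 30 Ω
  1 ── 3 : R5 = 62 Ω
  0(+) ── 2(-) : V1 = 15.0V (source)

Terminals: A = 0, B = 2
Nodal analysis, taking node 2 as the 0 V reference.
Source V1 fixes V_0 = 15 V.
KCL at each unknown node (sum of currents leaving = 0; resistances in Ω):
  Node 1: (V_1 - 15)/3.9 + (V_1 - 0)/390 + (V_1 - V_3)/62 = 0
  Node 3: (V_3 - 15)/39000 + (V_3 - 0)/30 + (V_3 - V_1)/62 = 0
Collecting terms (coefficients in siemens):
  0.2751·V_1 - 0.01613·V_3 = 3.846
  0.04949·V_3 - 0.01613·V_1 = 0.0003846
Determinant D = (0.2751)(0.04949) - (-0.01613)(-0.01613) = 0.01335
V_1 = [(3.846)(0.04949) - (-0.01613)(0.0003846)]/D = 14.25 V
V_3 = [(0.2751)(0.0003846) - (3.846)(-0.01613)]/D = 4.653 V
The requested potential is V_1 = 14.25 V.

Final answer: V_1 = 14.25 V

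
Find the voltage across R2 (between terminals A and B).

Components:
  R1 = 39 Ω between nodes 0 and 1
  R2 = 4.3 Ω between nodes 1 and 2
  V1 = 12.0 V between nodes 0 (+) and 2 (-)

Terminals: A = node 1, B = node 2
R1 and R2 are in series across V1 (node 0 → node 1 → node 2), and the output A–B is taken across R2, so this is a voltage divider.
Series current: I = V1/(R1 + R2) = 12/(39 + 4.3) = 12/43.3 = 0.2771 A
V_R2 = I × R2 = V1 × R2/(R1 + R2) = 12 × 4.3/43.3 = 1.192 V

Final answer: 1.192 V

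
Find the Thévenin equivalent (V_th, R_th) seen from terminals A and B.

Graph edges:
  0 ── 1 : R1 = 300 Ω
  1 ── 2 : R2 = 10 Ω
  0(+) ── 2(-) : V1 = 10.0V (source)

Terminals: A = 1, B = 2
Step 1 — V_th is the open-circuit voltage V_A - V_B (nothing connected across the terminals).
Nodal analysis, taking node 2 as the 0 V reference.
Source V1 fixes V_0 = 10 V.
KCL at each unknown node (sum of currents leaving = 0; resistances in Ω):
  Node 1: (V_1 - 10)/300 + (V_1 - 0)/10 = 0
Collecting terms: 0.1033 × V_1 = 0.03333  =>  V_1 = 0.3226 V
V_th = V_1 - V_2 = 0.3226 - 0 = 0.3226 V
Step 2 — R_th: zero the source — replace V1 by a short circuit (node 2 merges into node 0) — and find the resistance seen between A (node 1) and B (node 0).
Reduce the network between node 1 (A) and node 0 (B) by series/parallel combination:
  Rp1 = R1 ‖ R2 (parallel, both between nodes 0 and 1) = 1/(1/300 + 1/10) = 9.677 Ω
R_th = 9.677 Ω

Final answer: V_th = 0.3226 V, R_th = 9.677 Ω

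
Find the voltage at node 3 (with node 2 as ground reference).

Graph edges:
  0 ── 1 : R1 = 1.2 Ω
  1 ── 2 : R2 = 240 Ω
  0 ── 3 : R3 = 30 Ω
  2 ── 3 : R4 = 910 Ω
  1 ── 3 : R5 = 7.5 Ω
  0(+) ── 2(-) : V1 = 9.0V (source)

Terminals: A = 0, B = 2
Nodal analysis, taking node 2 as the 0 V reference.
Source V1 fixes V_0 = 9 V.
KCL at each unknown node (sum of currents leaving = 0; resistances in Ω):
  Node 1: (V_1 - 9)/1.2 + (V_1 - 0)/240 + (V_1 - V_3)/7.5 = 0
  Node 3: (V_3 - 9)/30 + (V_3 - 0)/910 + (V_3 - V_1)/7.5 = 0
Collecting terms (coefficients in siemens):
  0.9708·V_1 - 0.1333·V_3 = 7.5
  0.1678·V_3 - 0.1333·V_1 = 0.3
Determinant D = (0.9708)(0.1678) - (-0.1333)(-0.1333) = 0.1451
V_1 = [(7.5)(0.1678) - (-0.1333)(0.3)]/D = 8.948 V
V_3 = [(0.9708)(0.3) - (7.5)(-0.1333)]/D = 8.899 V
The requested potential is V_3 = 8.899 V.

Final answer: V_3 = 8.899 V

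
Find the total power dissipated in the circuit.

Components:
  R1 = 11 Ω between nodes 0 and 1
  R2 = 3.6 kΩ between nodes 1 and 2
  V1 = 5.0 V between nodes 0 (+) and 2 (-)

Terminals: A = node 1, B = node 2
Nodal analysis, taking node 2 as the 0 V reference.
Source V1 fixes V_0 = 5 V.
KCL at each unknown node (sum of currents leaving = 0; resistances in Ω):
  Node 1: (V_1 - 5)/11 + (V_1 - 0)/3600 = 0
Collecting terms: 0.09119 × V_1 = 0.4545  =>  V_1 = 4.985 V
Power in each resistor, P = (ΔV)²/R:
  P_R1 = (5 - 4.985)²/11 = 0.00002109 W
  P_R2 = (4.985 - 0)²/3600 = 0.006902 W
P_total = P_R1 + P_R2 = 0.006923 W

Final answer: 0.006923 W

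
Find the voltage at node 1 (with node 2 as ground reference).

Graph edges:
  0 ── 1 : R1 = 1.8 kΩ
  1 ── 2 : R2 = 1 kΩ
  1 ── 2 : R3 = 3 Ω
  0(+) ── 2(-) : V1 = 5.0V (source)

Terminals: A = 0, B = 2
Nodal analysis, taking node 2 as the 0 V reference.
Source V1 fixes V_0 = 5 V.
KCL at each unknown node (sum of currents leaving = 0; resistances in Ω):
  Node 1: (V_1 - 5)/1800 + (V_1 - 0)/1000 + (V_1 - 0)/3 = 0
Collecting terms: 0.3349 × V_1 = 0.002778  =>  V_1 = 0.008295 V
The requested potential is V_1 = 0.008295 V.

Final answer: V_1 = 0.008295 V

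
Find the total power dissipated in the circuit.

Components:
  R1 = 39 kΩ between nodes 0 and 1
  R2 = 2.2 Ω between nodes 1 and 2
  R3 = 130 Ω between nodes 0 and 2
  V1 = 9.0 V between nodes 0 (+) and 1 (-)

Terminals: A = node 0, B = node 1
Nodal analysis, taking node 1 as the 0 V reference.
Source V1 fixes V_0 = 9 V.
KCL at each unknown node (sum of currents leaving = 0; resistances in Ω):
  Node 2: (V_2 - 0)/2.2 + (V_2 - 9)/130 = 0
Collecting terms: 0.4622 × V_2 = 0.06923  =>  V_2 = 0.1498 V
Power in each resistor, P = (ΔV)²/R:
  P_R1 = (9 - 0)²/39000 = 0.002077 W
  P_R2 = (0 - 0.1498)²/2.2 = 0.0102 W
  P_R3 = (9 - 0.1498)²/130 = 0.6025 W
P_total = P_R1 + P_R2 + P_R3 = 0.6148 W

Final answer: 0.6148 W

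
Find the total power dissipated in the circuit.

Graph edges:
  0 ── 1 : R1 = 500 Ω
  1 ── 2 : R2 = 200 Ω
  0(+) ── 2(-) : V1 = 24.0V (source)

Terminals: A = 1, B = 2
Nodal analysis, taking node 2 as the 0 V reference.
Source V1 fixes V_0 = 24 V.
KCL at each unknown node (sum of currents leaving = 0; resistances in Ω):
  Node 1: (V_1 - 24)/500 + (V_1 - 0)/200 = 0
Collecting terms: 0.007 × V_1 = 0.048  =>  V_1 = 6.857 V
Power in each resistor, P = (ΔV)²/R:
  P_R1 = (24 - 6.857)²/500 = 0.5878 W
  P_R2 = (6.857 - 0)²/200 = 0.2351 W
P_total = P_R1 + P_R2 = 0.8229 W

Final answer: 0.8229 W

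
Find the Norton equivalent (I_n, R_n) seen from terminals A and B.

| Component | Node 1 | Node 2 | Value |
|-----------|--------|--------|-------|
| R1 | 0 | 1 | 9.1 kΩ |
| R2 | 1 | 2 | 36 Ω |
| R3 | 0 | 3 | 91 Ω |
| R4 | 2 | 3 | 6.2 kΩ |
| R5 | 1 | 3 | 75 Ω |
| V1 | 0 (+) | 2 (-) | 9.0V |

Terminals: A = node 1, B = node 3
Find the Thévenin equivalent first; then I_n = V_th/R_th and R_n = R_th.
Step 1 — V_th is the open-circuit voltage V_A - V_B (nothing connected across the terminals).
Nodal analysis, taking node 2 as the 0 V reference.
Source V1 fixes V_0 = 9 V.
KCL at each unknown node (sum of currents leaving = 0; resistances in Ω):
  Node 1: (V_1 - 9)/9100 + (V_1 - 0)/36 + (V_1 - V_3)/75 = 0
  Node 3: (V_3 - 9)/91 + (V_3 - 0)/6200 + (V_3 - V_1)/75 = 0
Collecting terms (coefficients in siemens):
  0.04122·V_1 - 0.01333·V_3 = 0.000989
  0.02448·V_3 - 0.01333·V_1 = 0.0989
Determinant D = (0.04122)(0.02448) - (-0.01333)(-0.01333) = 0.0008315
V_1 = [(0.000989)(0.02448) - (-0.01333)(0.0989)]/D = 1.615 V
V_3 = [(0.04122)(0.0989) - (0.000989)(-0.01333)]/D = 4.919 V
V_th = V_1 - V_3 = 1.615 - 4.919 = -3.304 V
Step 2 — R_th: zero the source — replace V1 by a short circuit (node 2 merges into node 0) — and find the resistance seen between A (node 1) and B (node 3).
Reduce the network between node 1 (A) and node 3 (B) by series/parallel combination:
  Rp1 = R1 ‖ R2 (parallel, both between nodes 0 and 1) = 1/(1/9100 + 1/36) = 35.86 Ω
  Rp2 = R3 ‖ R4 (parallel, both between nodes 0 and 3) = 1/(1/91 + 1/6200) = 89.68 Ω
  Rs1 = Rp1 + Rp2 (series, joined only at node 0) = 35.86 + 89.68 = 125.5 Ω
  Rp3 = R5 ‖ Rs1 (parallel, both between nodes 1 and 3) = 1/(1/75 + 1/125.5) = 46.95 Ω
R_th = 46.95 Ω
I_n = V_th/R_th = -3.304/46.95 = -0.07037 A, and R_n = R_th = 46.95 Ω

Final answer: I_n = -0.07037 A, R_n = 46.95 Ω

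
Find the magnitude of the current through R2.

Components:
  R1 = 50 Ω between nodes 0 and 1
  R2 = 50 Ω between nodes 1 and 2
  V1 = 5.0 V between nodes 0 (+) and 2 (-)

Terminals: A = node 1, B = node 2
Nodal analysis, taking node 2 as the 0 V reference.
Source V1 fixes V_0 = 5 V.
KCL at each unknown node (sum of currents leaving = 0; resistances in Ω):
  Node 1: (V_1 - 5)/50 + (V_1 - 0)/50 = 0
Collecting terms: 0.04 × V_1 = 0.1  =>  V_1 = 2.5 V
I_R2 = (V_1 - V_2)/R2 = (2.5 - 0)/50 = 0.05 A
|I_R2| = 0.05 A

Final answer: |I_R2| = 0.05 A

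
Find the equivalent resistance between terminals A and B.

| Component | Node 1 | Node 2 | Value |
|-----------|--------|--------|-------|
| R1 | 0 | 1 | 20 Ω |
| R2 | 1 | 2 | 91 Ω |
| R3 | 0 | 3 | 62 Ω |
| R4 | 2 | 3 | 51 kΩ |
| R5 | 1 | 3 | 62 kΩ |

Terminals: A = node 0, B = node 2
The network is not a plain series/parallel combination. Inject a 1 A test current into terminal A (node 0) and return it from terminal B (node 2); then R_eq = V_A / (1 A).
Nodal analysis, taking node 2 as the 0 V reference.
Current source I_test pushes 1 A into node 0 and draws it out of node 2.
KCL at each unknown node (sum of currents leaving = 0; resistances in Ω):
  Node 0: (V_0 - V_1)/20 + (V_0 - V_3)/62 - 1 = 0
  Node 1: (V_1 - V_0)/20 + (V_1 - 0)/91 + (V_1 - V_3)/62000 = 0
  Node 3: (V_3 - V_0)/62 + (V_3 - V_1)/62000 + (V_3 - 0)/51000 = 0
Collecting terms (coefficients in siemens):
  0.06613·V_0 - 0.05·V_1 - 0.01613·V_3 = 1
  0.06101·V_1 - 0.05·V_0 - 0.00001613·V_3 = 0
  0.01616·V_3 - 0.01613·V_0 - 0.00001613·V_1 = 0
Solving these 3 simultaneous equations (Gaussian elimination) gives:
  V_0 = 110.8 V, V_1 = 90.8 V, V_3 = 110.6 V
R_eq = V_0 / 1 A = 110.8 Ω

Final answer: 110.8 Ω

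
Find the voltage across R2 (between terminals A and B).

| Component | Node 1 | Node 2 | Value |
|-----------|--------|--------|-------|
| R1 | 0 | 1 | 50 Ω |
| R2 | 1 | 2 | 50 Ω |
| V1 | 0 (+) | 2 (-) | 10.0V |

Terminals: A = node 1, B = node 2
R1 and R2 are in series across V1 (node 0 → node 1 → node 2), and the output A–B is taken across R2, so this is a voltage divider.
Series current: I = V1/(R1 + R2) = 10/(50 + 50) = 10/100 = 0.1 A
V_R2 = I × R2 = V1 × R2/(R1 + R2) = 10 × 50/100 = 5 V

Final answer: 5 V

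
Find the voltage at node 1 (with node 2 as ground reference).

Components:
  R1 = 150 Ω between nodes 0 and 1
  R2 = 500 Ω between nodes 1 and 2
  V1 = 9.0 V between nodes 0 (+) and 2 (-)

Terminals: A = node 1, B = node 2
Nodal analysis, taking node 2 as the 0 V reference.
Source V1 fixes V_0 = 9 V.
KCL at each unknown node (sum of currents leaving = 0; resistances in Ω):
  Node 1: (V_1 - 9)/150 + (V_1 - 0)/500 = 0
Collecting terms: 0.008667 × V_1 = 0.06  =>  V_1 = 6.923 V
The requested potential is V_1 = 6.923 V.

Final answer: V_1 = 6.923 V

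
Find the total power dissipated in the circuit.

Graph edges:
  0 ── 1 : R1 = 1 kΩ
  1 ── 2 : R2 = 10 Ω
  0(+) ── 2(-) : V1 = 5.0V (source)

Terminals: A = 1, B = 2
Nodal analysis, taking node 2 as the 0 V reference.
Source V1 fixes V_0 = 5 V.
KCL at each unknown node (sum of currents leaving = 0; resistances in Ω):
  Node 1: (V_1 - 5)/1000 + (V_1 - 0)/10 = 0
Collecting terms: 0.101 × V_1 = 0.005  =>  V_1 = 0.0495 V
Power in each resistor, P = (ΔV)²/R:
  P_R1 = (5 - 0.0495)²/1000 = 0.02451 W
  P_R2 = (0.0495 - 0)²/10 = 0.0002451 W
P_total = P_R1 + P_R2 = 0.02475 W

Final answer: 0.02475 W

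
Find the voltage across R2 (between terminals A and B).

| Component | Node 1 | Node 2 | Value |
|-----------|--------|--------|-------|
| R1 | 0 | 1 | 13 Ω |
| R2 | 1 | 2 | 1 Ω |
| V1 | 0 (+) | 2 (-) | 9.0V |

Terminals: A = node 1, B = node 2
R1 and R2 are in series across V1 (node 0 → node 1 → node 2), and the output A–B is taken across R2, so this is a voltage divider.
Series current: I = V1/(R1 + R2) = 9/(13 + 1) = 9/14 = 0.6429 A
V_R2 = I × R2 = V1 × R2/(R1 + R2) = 9 × 1/14 = 0.6429 V

Final answer: 0.6429 V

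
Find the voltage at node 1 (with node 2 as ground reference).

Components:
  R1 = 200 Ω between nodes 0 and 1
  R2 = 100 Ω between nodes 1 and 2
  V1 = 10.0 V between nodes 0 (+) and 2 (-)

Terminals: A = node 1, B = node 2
Nodal analysis, taking node 2 as the 0 V reference.
Source V1 fixes V_0 = 10 V.
KCL at each unknown node (sum of currents leaving = 0; resistances in Ω):
  Node 1: (V_1 - 10)/200 + (V_1 - 0)/100 = 0
Collecting terms: 0.015 × V_1 = 0.05  =>  V_1 = 3.333 V
The requested potential is V_1 = 3.333 V.

Final answer: V_1 = 3.333 V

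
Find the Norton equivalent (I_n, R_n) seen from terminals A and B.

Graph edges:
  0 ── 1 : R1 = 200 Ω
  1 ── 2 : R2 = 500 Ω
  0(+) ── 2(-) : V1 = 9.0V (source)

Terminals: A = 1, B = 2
Find the Thévenin equivalent first; then I_n = V_th/R_th and R_n = R_th.
Step 1 — V_th is the open-circuit voltage V_A - V_B (nothing connected across the terminals).
Nodal analysis, taking node 2 as the 0 V reference.
Source V1 fixes V_0 = 9 V.
KCL at each unknown node (sum of currents leaving = 0; resistances in Ω):
  Node 1: (V_1 - 9)/200 + (V_1 - 0)/500 = 0
Collecting terms: 0.007 × V_1 = 0.045  =>  V_1 = 6.429 V
V_th = V_1 - V_2 = 6.429 - 0 = 6.429 V
Step 2 — R_th: zero the source — replace V1 by a short circuit (node 2 merges into node 0) — and find the resistance seen between A (node 1) and B (node 0).
Reduce the network between node 1 (A) and node 0 (B) by series/parallel combination:
  Rp1 = R1 ‖ R2 (parallel, both between nodes 0 and 1) = 1/(1/200 + 1/500) = 142.9 Ω
R_th = 142.9 Ω
I_n = V_th/R_th = 6.429/142.9 = 0.045 A, and R_n = R_th = 142.9 Ω

Final answer: I_n = 0.045 A, R_n = 142.9 Ω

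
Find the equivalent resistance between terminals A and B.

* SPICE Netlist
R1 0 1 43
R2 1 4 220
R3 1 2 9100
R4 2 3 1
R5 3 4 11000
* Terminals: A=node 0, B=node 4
Reduce the network between node 0 (A) and node 4 (B) by series/parallel combination:
  Rs1 = R3 + R4 (series, joined only at node 2) = 9100 + 1 = 9101 Ω
  Rs2 = R5 + Rs1 (series, joined only at node 3) = 11000 + 9101 = 20100 Ω
  Rp1 = R2 ‖ Rs2 (parallel, both between nodes 1 and 4) = 1/(1/220 + 1/20100) = 217.6 Ω
  Rs3 = R1 + Rp1 (series, joined only at node 1) = 43 + 217.6 = 260.6 Ω
R_eq = 260.6 Ω

Final answer: 260.6 Ω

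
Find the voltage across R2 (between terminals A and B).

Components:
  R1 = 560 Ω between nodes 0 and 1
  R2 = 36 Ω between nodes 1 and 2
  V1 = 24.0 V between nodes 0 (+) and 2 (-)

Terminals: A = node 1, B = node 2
R1 and R2 are in series across V1 (node 0 → node 1 → node 2), and the output A–B is taken across R2, so this is a voltage divider.
Series current: I = V1/(R1 + R2) = 24/(560 + 36) = 24/596 = 0.04027 A
V_R2 = I × R2 = V1 × R2/(R1 + R2) = 24 × 36/596 = 1.45 V

Final answer: 1.45 V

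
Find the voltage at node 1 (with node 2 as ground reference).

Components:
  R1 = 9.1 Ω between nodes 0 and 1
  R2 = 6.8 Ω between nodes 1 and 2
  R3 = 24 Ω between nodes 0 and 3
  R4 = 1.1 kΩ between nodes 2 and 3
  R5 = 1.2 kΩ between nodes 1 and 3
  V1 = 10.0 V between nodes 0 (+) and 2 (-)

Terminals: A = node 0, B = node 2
Nodal analysis, taking node 2 as the 0 V reference.
Source V1 fixes V_0 = 10 V.
KCL at each unknown node (sum of currents leaving = 0; resistances in Ω):
  Node 1: (V_1 - 10)/9.1 + (V_1 - 0)/6.8 + (V_1 - V_3)/1200 = 0
  Node 3: (V_3 - 10)/24 + (V_3 - 0)/1100 + (V_3 - V_1)/1200 = 0
Collecting terms (coefficients in siemens):
  0.2578·V_1 - 0.0008333·V_3 = 1.099
  0.04341·V_3 - 0.0008333·V_1 = 0.4167
Determinant D = (0.2578)(0.04341) - (-0.0008333)(-0.0008333) = 0.01119
V_1 = [(1.099)(0.04341) - (-0.0008333)(0.4167)]/D = 4.294 V
V_3 = [(0.2578)(0.4167) - (1.099)(-0.0008333)]/D = 9.681 V
The requested potential is V_1 = 4.294 V.

Final answer: V_1 = 4.294 V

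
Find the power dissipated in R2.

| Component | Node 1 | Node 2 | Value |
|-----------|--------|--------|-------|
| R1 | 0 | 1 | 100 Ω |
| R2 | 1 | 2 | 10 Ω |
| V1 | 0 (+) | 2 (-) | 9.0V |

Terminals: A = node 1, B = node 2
Nodal analysis, taking node 2 as the 0 V reference.
Source V1 fixes V_0 = 9 V.
KCL at each unknown node (sum of currents leaving = 0; resistances in Ω):
  Node 1: (V_1 - 9)/100 + (V_1 - 0)/10 = 0
Collecting terms: 0.11 × V_1 = 0.09  =>  V_1 = 0.8182 V
I_R2 = (V_1 - V_2)/R2 = (0.8182 - 0)/10 = 0.08182 A
P_R2 = I_R2² × R2 = (0.08182)² × 10 = 0.06694 W

Final answer: 0.06694 W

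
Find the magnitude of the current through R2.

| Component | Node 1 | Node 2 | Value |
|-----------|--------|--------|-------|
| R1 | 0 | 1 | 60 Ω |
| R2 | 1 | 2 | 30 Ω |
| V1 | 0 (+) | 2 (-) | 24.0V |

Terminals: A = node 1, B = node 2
Nodal analysis, taking node 2 as the 0 V reference.
Source V1 fixes V_0 = 24 V.
KCL at each unknown node (sum of currents leaving = 0; resistances in Ω):
  Node 1: (V_1 - 24)/60 + (V_1 - 0)/30 = 0
Collecting terms: 0.05 × V_1 = 0.4  =>  V_1 = 8 V
I_R2 = (V_1 - V_2)/R2 = (8 - 0)/30 = 0.2667 A
|I_R2| = 0.2667 A

Final answer: |I_R2| = 0.2667 A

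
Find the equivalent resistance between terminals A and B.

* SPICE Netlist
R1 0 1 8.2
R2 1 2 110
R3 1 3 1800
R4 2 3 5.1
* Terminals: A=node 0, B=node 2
Reduce the network between node 0 (A) and node 2 (B) by series/parallel combination:
  Rs1 = R3 + R4 (series, joined only at node 3) = 1800 + 5.1 = 1805 Ω
  Rp1 = R2 ‖ Rs1 (parallel, both between nodes 1 and 2) = 1/(1/110 + 1/1805) = 103.7 Ω
  Rs2 = R1 + Rp1 (series, joined only at node 1) = 8.2 + 103.7 = 111.9 Ω
R_eq = 111.9 Ω

Final answer: 111.9 Ω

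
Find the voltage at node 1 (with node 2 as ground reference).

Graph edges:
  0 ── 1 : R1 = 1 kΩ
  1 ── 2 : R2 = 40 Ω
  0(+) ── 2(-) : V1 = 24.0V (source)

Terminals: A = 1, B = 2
Nodal analysis, taking node 2 as the 0 V reference.
Source V1 fixes V_0 = 24 V.
KCL at each unknown node (sum of currents leaving = 0; resistances in Ω):
  Node 1: (V_1 - 24)/1000 + (V_1 - 0)/40 = 0
Collecting terms: 0.026 × V_1 = 0.024  =>  V_1 = 0.9231 V
The requested potential is V_1 = 0.9231 V.

Final answer: V_1 = 0.9231 V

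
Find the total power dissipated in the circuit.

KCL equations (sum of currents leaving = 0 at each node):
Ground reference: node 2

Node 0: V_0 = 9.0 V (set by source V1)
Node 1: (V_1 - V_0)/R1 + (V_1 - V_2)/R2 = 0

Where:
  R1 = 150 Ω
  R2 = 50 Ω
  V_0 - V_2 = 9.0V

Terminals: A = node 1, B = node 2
Nodal analysis, taking node 2 as the 0 V reference.
Source V1 fixes V_0 = 9 V.
KCL at each unknown node (sum of currents leaving = 0; resistances in Ω):
  Node 1: (V_1 - 9)/150 + (V_1 - 0)/50 = 0
Collecting terms: 0.02667 × V_1 = 0.06  =>  V_1 = 2.25 V
Power in each resistor, P = (ΔV)²/R:
  P_R1 = (9 - 2.25)²/150 = 0.3038 W
  P_R2 = (2.25 - 0)²/50 = 0.1013 W
P_total = P_R1 + P_R2 = 0.405 W

Final answer: 0.405 W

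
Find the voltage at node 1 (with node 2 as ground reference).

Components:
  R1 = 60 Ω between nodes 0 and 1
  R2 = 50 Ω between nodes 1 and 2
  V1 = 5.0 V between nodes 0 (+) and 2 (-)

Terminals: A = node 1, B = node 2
Nodal analysis, taking node 2 as the 0 V reference.
Source V1 fixes V_0 = 5 V.
KCL at each unknown node (sum of currents leaving = 0; resistances in Ω):
  Node 1: (V_1 - 5)/60 + (V_1 - 0)/50 = 0
Collecting terms: 0.03667 × V_1 = 0.08333  =>  V_1 = 2.273 V
The requested potential is V_1 = 2.273 V.

Final answer: V_1 = 2.273 V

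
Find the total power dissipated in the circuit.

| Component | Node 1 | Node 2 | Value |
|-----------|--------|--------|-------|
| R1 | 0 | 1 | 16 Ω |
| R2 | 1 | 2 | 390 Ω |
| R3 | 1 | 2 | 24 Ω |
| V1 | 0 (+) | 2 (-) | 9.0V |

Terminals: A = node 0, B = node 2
Nodal analysis, taking node 2 as the 0 V reference.
Source V1 fixes V_0 = 9 V.
KCL at each unknown node (sum of currents leaving = 0; resistances in Ω):
  Node 1: (V_1 - 9)/16 + (V_1 - 0)/390 + (V_1 - 0)/24 = 0
Collecting terms: 0.1067 × V_1 = 0.5625  =>  V_1 = 5.27 V
Power in each resistor, P = (ΔV)²/R:
  P_R1 = (9 - 5.27)²/16 = 0.8694 W
  P_R2 = (5.27 - 0)²/390 = 0.07122 W
  P_R3 = (5.27 - 0)²/24 = 1.157 W
P_total = P_R1 + P_R2 + P_R3 = 2.098 W

Final answer: 2.098 W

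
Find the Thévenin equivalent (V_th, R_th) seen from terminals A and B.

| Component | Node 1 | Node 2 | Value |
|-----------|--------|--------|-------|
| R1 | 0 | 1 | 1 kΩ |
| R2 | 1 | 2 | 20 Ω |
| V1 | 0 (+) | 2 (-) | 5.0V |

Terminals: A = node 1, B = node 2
Step 1 — V_th is the open-circuit voltage V_A - V_B (nothing connected across the terminals).
Nodal analysis, taking node 2 as the 0 V reference.
Source V1 fixes V_0 = 5 V.
KCL at each unknown node (sum of currents leaving = 0; resistances in Ω):
  Node 1: (V_1 - 5)/1000 + (V_1 - 0)/20 = 0
Collecting terms: 0.051 × V_1 = 0.005  =>  V_1 = 0.09804 V
V_th = V_1 - V_2 = 0.09804 - 0 = 0.09804 V
Step 2 — R_th: zero the source — replace V1 by a short circuit (node 2 merges into node 0) — and find the resistance seen between A (node 1) and B (node 0).
Reduce the network between node 1 (A) and node 0 (B) by series/parallel combination:
  Rp1 = R1 ‖ R2 (parallel, both between nodes 0 and 1) = 1/(1/1000 + 1/20) = 19.61 Ω
R_th = 19.61 Ω

Final answer: V_th = 0.09804 V, R_th = 19.61 Ω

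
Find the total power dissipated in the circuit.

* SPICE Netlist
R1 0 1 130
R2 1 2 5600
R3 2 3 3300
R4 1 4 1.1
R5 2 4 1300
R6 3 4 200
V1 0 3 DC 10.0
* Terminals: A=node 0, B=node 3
Nodal analysis, taking node 3 as the 0 V reference.
Source V1 fixes V_0 = 10 V.
KCL at each unknown node (sum of currents leaving = 0; resistances in Ω):
  Node 1: (V_1 - 10)/130 + (V_1 - V_2)/5600 + (V_1 - V_4)/1.1 = 0
  Node 2: (V_2 - V_1)/5600 + (V_2 - 0)/3300 + (V_2 - V_4)/1300 = 0
  Node 4: (V_4 - V_1)/1.1 + (V_4 - V_2)/1300 + (V_4 - 0)/200 = 0
Collecting terms (coefficients in siemens):
  0.917·V_1 - 0.0001786·V_2 - 0.9091·V_4 = 0.07692
  0.001251·V_2 - 0.0001786·V_1 - 0.0007692·V_4 = 0
  0.9149·V_4 - 0.9091·V_1 - 0.0007692·V_2 = 0
Solving these 3 simultaneous equations (Gaussian elimination) gives:
  V_1 = 5.966 V, V_2 = 4.5 V, V_4 = 5.933 V
Power in each resistor, P = (ΔV)²/R:
  P_R1 = (10 - 5.966)²/130 = 0.1251 W
  P_R2 = (5.966 - 4.5)²/5600 = 0.0003839 W
  P_R3 = (4.5 - 0)²/3300 = 0.006137 W
  P_R4 = (5.966 - 5.933)²/1.1 = 0.001041 W
  P_R5 = (4.5 - 5.933)²/1300 = 0.001578 W
  P_R6 = (0 - 5.933)²/200 = 0.176 W
P_total = P_R1 + P_R2 + P_R3 + P_R4 + P_R5 + P_R6 = 0.3103 W

Final answer: 0.3103 W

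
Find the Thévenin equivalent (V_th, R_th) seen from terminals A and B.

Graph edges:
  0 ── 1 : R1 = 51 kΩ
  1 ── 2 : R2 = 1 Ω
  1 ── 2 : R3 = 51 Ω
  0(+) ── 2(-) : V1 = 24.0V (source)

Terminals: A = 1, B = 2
Step 1 — V_th is the open-circuit voltage V_A - V_B (nothing connected across the terminals).
Nodal analysis, taking node 2 as the 0 V reference.
Source V1 fixes V_0 = 24 V.
KCL at each unknown node (sum of currents leaving = 0; resistances in Ω):
  Node 1: (V_1 - 24)/51000 + (V_1 - 0)/1 + (V_1 - 0)/51 = 0
Collecting terms: 1.02 × V_1 = 0.0004706  =>  V_1 = 0.0004615 V
V_th = V_1 - V_2 = 0.0004615 - 0 = 0.0004615 V
Step 2 — R_th: zero the source — replace V1 by a short circuit (node 2 merges into node 0) — and find the resistance seen between A (node 1) and B (node 0).
Reduce the network between node 1 (A) and node 0 (B) by series/parallel combination:
  Rp1 = R1 ‖ R2 ‖ R3 (parallel, all between nodes 0 and 1) = 1/(1/51000 + 1/1 + 1/51) = 0.9808 Ω
R_th = 0.9808 Ω

Final answer: V_th = 0.0004615 V, R_th = 0.9808 Ω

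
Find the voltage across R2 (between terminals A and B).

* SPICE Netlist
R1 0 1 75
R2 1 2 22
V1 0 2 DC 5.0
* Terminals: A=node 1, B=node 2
R1 and R2 are in series across V1 (node 0 → node 1 → node 2), and the output A–B is taken across R2, so this is a voltage divider.
Series current: I = V1/(R1 + R2) = 5/(75 + 22) = 5/97 = 0.05155 A
V_R2 = I × R2 = V1 × R2/(R1 + R2) = 5 × 22/97 = 1.134 V

Final answer: 1.134 V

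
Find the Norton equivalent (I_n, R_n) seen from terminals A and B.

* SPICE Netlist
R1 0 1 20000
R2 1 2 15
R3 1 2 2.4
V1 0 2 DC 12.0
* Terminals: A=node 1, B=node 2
Find the Thévenin equivalent first; then I_n = V_th/R_th and R_n = R_th.
Step 1 — V_th is the open-circuit voltage V_A - V_B (nothing connected across the terminals).
Nodal analysis, taking node 2 as the 0 V reference.
Source V1 fixes V_0 = 12 V.
KCL at each unknown node (sum of currents leaving = 0; resistances in Ω):
  Node 1: (V_1 - 12)/20000 + (V_1 - 0)/15 + (V_1 - 0)/2.4 = 0
Collecting terms: 0.4834 × V_1 = 0.0006  =>  V_1 = 0.001241 V
V_th = V_1 - V_2 = 0.001241 - 0 = 0.001241 V
Step 2 — R_th: zero the source — replace V1 by a short circuit (node 2 merges into node 0) — and find the resistance seen between A (node 1) and B (node 0).
Reduce the network between node 1 (A) and node 0 (B) by series/parallel combination:
  Rp1 = R1 ‖ R2 ‖ R3 (parallel, all between nodes 0 and 1) = 1/(1/20000 + 1/15 + 1/2.4) = 2.069 Ω
R_th = 2.069 Ω
I_n = V_th/R_th = 0.001241/2.069 = 0.0006 A, and R_n = R_th = 2.069 Ω

Final answer: I_n = 0.0006 A, R_n = 2.069 Ω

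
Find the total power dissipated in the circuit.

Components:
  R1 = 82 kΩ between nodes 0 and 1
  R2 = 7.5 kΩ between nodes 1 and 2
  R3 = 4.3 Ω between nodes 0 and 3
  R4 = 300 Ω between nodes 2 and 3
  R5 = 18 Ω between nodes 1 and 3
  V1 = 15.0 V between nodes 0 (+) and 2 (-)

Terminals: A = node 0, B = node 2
Nodal analysis, taking node 2 as the 0 V reference.
Source V1 fixes V_0 = 15 V.
KCL at each unknown node (sum of currents leaving = 0; resistances in Ω):
  Node 1: (V_1 - 15)/82000 + (V_1 - 0)/7500 + (V_1 - V_3)/18 = 0
  Node 3: (V_3 - 15)/4.3 + (V_3 - 0)/300 + (V_3 - V_1)/18 = 0
Collecting terms (coefficients in siemens):
  0.0557·V_1 - 0.05556·V_3 = 0.0001829
  0.2914·V_3 - 0.05556·V_1 = 3.488
Determinant D = (0.0557)(0.2914) - (-0.05556)(-0.05556) = 0.01315
V_1 = [(0.0001829)(0.2914) - (-0.05556)(3.488)]/D = 14.74 V
V_3 = [(0.0557)(3.488) - (0.0001829)(-0.05556)]/D = 14.78 V
Power in each resistor, P = (ΔV)²/R:
  P_R1 = (15 - 14.74)²/82000 = 0.0000007968 W
  P_R2 = (14.74 - 0)²/7500 = 0.02899 W
  P_R3 = (15 - 14.78)²/4.3 = 0.01128 W
  P_R4 = (0 - 14.78)²/300 = 0.7281 W
  P_R5 = (14.74 - 14.78)²/18 = 0.00006935 W
P_total = P_R1 + P_R2 + P_R3 + P_R4 + P_R5 = 0.7685 W

Final answer: 0.7685 W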